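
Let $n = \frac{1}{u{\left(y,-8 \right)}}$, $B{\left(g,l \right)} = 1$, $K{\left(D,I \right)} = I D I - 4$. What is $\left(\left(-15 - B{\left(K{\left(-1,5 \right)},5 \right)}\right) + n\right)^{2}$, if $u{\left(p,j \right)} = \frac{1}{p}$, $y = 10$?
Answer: $36$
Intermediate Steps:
$K{\left(D,I \right)} = -4 + D I^{2}$ ($K{\left(D,I \right)} = D I I - 4 = D I^{2} - 4 = -4 + D I^{2}$)
$n = 10$ ($n = \frac{1}{\frac{1}{10}} = 10$)
$\left(\left(-15 - B{\left(K{\left(-1,5 \right)},5 \right)}\right) + n\right)^{2} = \left(\left(-15 - 1\right) + 10\right)^{2} = \left(-16 + 10\right)^{2} = \left(-6\right)^{2} = 36$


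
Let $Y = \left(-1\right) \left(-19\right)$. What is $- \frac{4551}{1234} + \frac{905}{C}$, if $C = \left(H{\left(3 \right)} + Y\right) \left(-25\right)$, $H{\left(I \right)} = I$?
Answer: $- \frac{180991}{33935} \approx -5.3335$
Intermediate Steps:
$Y = 19$
$C = -550$ ($C = \left(3 + 19\right) \left(-25\right) = 22 \left(-25\right) = -550$)
$- \frac{4551}{1234} + \frac{905}{C} = - \frac{4551}{1234} + \frac{905}{-550} = \left(-4551\right) \frac{1}{1234} + 905 \left(- \frac{1}{550}\right) = - \frac{4551}{1234} - \frac{181}{110} = - \frac{180991}{33935}$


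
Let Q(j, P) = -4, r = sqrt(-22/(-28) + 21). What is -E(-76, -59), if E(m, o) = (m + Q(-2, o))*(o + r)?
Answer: -4720 + 40*sqrt(4270)/7 ≈ -4346.6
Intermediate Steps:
r = sqrt(4270)/14 (r = sqrt(-22*(-1/28) + 21) = sqrt(11/14 + 21) = sqrt(305/14) = sqrt(4270)/14 ≈ 4.6675)
E(m, o) = (-4 + m)*(o + sqrt(4270)/14) (E(m, o) = (m - 4)*(o + sqrt(4270)/14) = (-4 + m)*(o + sqrt(4270)/14))
-E(-76, -59) = -(-4*(-59) - 2*sqrt(4270)/7 - 76*(-59) + (1/14)*(-76)*sqrt(4270)) = -(236 - 2*sqrt(4270)/7 + 4484 - 38*sqrt(4270)/7) = -(4720 - 40*sqrt(4270)/7) = -4720 + 40*sqrt(4270)/7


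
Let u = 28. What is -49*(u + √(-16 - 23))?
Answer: -1372 - 49*I*√39 ≈ -1372.0 - 306.0*I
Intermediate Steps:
-49*(u + √(-16 - 23)) = -49*(28 + √(-16 - 23)) = -49*(28 + √(-39)) = -49*(28 + I*√39) = -1372 - 49*I*√39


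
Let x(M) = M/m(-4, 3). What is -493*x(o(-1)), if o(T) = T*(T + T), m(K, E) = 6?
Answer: -493/3 ≈ -164.33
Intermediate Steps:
o(T) = 2*T² (o(T) = T*(2*T) = 2*T²)
x(M) = M/6
-493*x(o(-1)) = -493*2*(-1)²/6 = -493*2*1/6 = -493*2/6 = -493*⅓ = -493/3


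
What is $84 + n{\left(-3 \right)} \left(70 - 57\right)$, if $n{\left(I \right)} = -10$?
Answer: $-46$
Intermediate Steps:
$84 + n{\left(-3 \right)} \left(70 - 57\right) = 84 - 10 \left(70 - 57\right) = 84 - 130 = -46$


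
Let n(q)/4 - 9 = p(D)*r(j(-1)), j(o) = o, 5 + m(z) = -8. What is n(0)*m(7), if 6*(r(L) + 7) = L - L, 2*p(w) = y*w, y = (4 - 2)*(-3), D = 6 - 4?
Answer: -2652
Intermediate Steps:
D = 2
m(z) = -13 (m(z) = -5 - 8 = -13)
y = -6 (y = 2*(-3) = -6)
p(w) = -3*w (p(w) = (-6*w)/2 = -3*w)
r(L) = -7 (r(L) = -7 + (L - L)/6 = -7 + (⅙)*0 = -7 + 0 = -7)
n(q) = 204 (n(q) = 36 + 4*(-3*2*(-7)) = 36 + 4*(-6*(-7)) = 36 + 4*42 = 36 + 168 = 204)
n(0)*m(7) = 204*(-13) = -2652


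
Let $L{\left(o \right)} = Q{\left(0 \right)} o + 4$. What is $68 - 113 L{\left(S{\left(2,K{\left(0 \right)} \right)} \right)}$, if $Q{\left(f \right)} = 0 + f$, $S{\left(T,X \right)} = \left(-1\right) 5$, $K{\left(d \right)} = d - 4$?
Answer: $-384$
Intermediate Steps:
$K{\left(d \right)} = -4 + d$
$S{\left(T,X \right)} = -5$
$Q{\left(f \right)} = f$
$L{\left(o \right)} = 4$ ($L{\left(o \right)} = 0 o + 4 = 0 + 4 = 4$)
$68 - 113 L{\left(S{\left(2,K{\left(0 \right)} \right)} \right)} = 68 - 452 = -384$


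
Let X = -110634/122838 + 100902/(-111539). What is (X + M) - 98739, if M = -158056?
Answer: -586405249534132/2283537947 ≈ -2.5680e+5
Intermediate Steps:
X = -4122434267/2283537947 (X = -110634*1/122838 + 100902*(-1/111539) = -18439/20473 - 100902/111539 = -4122434267/2283537947 ≈ -1.8053)
(X + M) - 98739 = (-4122434267/2283537947 - 158056) - 98739 = -360930996185299/2283537947 - 98739 = -586405249534132/2283537947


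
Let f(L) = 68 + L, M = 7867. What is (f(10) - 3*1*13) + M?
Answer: 7906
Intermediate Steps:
(f(10) - 3*1*13) + M = ((68 + 10) - 3*1*13) + 7867 = (78 - 3*13) + 7867 = (78 - 39) + 7867 = 39 + 7867 = 7906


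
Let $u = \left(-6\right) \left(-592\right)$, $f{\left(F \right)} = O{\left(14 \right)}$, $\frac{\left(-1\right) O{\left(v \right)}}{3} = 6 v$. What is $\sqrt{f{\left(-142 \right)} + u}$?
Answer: $10 \sqrt{33} \approx 57.446$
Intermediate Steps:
$O{\left(v \right)} = - 18 v$ ($O{\left(v \right)} = - 3 \cdot 6 v = - 18 v$)
$f{\left(F \right)} = -252$ ($f{\left(F \right)} = \left(-18\right) 14 = -252$)
$u = 3552$
$\sqrt{f{\left(-142 \right)} + u} = \sqrt{-252 + 3552} = \sqrt{3300} = 10 \sqrt{33}$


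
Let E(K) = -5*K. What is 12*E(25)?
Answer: -1500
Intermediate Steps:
12*E(25) = 12*(-5*25) = 12*(-125) = -1500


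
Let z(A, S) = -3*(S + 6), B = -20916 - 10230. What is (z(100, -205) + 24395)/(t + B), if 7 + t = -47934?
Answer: -24992/79087 ≈ -0.31601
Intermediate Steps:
t = -47941 (t = -7 - 47934 = -47941)
B = -31146
z(A, S) = -18 - 3*S (z(A, S) = -3*(6 + S) = -18 - 3*S)
(z(100, -205) + 24395)/(t + B) = ((-18 - 3*(-205)) + 24395)/(-47941 - 31146) = ((-18 + 615) + 24395)/(-79087) = (597 + 24395)*(-1/79087) = 24992*(-1/79087) = -24992/79087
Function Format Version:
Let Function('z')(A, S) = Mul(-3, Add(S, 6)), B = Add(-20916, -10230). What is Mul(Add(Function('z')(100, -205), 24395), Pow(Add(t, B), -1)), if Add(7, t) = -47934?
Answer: Rational(-24992, 79087) ≈ -0.31601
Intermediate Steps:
t = -47941 (t = Add(-7, -47934) = -47941)
B = -31146
Function('z')(A, S) = Add(-18, Mul(-3, S)) (Function('z')(A, S) = Mul(-3, Add(6, S)) = Add(-18, Mul(-3, S)))
Mul(Add(Function('z')(100, -205), 24395), Pow(Add(t, B), -1)) = Mul(Add(Add(-18, Mul(-3, -205)), 24395), Pow(Add(-47941, -31146), -1)) = Mul(Add(Add(-18, 615), 24395), Pow(-79087, -1)) = Mul(Add(597, 24395), Rational(-1, 79087)) = Mul(24992, Rational(-1, 79087)) = Rational(-24992, 79087)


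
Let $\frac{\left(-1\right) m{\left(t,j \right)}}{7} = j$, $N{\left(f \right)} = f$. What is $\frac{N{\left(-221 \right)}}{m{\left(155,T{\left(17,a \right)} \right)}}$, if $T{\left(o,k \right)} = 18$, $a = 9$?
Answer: $\frac{221}{126} \approx 1.754$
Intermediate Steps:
$m{\left(t,j \right)} = - 7 j$
$\frac{N{\left(-221 \right)}}{m{\left(155,T{\left(17,a \right)} \right)}} = - \frac{221}{\left(-7\right) 18} = - \frac{221}{-126} = \left(-221\right) \left(- \frac{1}{126}\right) = \frac{221}{126}$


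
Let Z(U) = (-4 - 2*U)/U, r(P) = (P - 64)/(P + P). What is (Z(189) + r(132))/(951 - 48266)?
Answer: 7333/196735770 ≈ 3.7273e-5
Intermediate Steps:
r(P) = (-64 + P)/(2*P) (r(P) = (-64 + P)/((2*P)) = (-64 + P)*(1/(2*P)) = (-64 + P)/(2*P))
Z(U) = (-4 - 2*U)/U
(Z(189) + r(132))/(951 - 48266) = ((-2 - 4/189) + (1/2)*(-64 + 132)/132)/(951 - 48266) = ((-2 - 4*1/189) + (1/2)*(1/132)*68)/(-47315) = ((-2 - 4/189) + 17/66)*(-1/47315) = (-382/189 + 17/66)*(-1/47315) = -7333/4158*(-1/47315) = 7333/196735770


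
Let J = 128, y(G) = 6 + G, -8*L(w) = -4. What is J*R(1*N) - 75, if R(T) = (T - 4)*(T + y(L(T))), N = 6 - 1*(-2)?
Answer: 7349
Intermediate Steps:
N = 8 (N = 6 + 2 = 8)
L(w) = 1/2 (L(w) = -1/8*(-4) = 1/2)
R(T) = (-4 + T)*(13/2 + T) (R(T) = (T - 4)*(T + (6 + 1/2)) = (-4 + T)*(T + 13/2) = (-4 + T)*(13/2 + T))
J*R(1*N) - 75 = 128*(-26 + (1*8)**2 + 5*(1*8)/2) - 75 = 128*(-26 + 8**2 + (5/2)*8) - 75 = 128*(-26 + 64 + 20) - 75 = 128*58 - 75 = 7424 - 75 = 7349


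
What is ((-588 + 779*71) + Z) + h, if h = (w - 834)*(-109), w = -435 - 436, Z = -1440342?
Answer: -1199776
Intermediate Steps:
w = -871
h = 185845 (h = (-871 - 834)*(-109) = -1705*(-109) = 185845)
((-588 + 779*71) + Z) + h = ((-588 + 779*71) - 1440342) + 185845 = ((-588 + 55309) - 1440342) + 185845 = (54721 - 1440342) + 185845 = -1385621 + 185845 = -1199776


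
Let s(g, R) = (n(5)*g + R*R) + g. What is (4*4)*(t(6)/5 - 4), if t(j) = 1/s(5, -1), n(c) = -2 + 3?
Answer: -3504/55 ≈ -63.709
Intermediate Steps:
n(c) = 1
s(g, R) = R² + 2*g (s(g, R) = (1*g + R*R) + g = (g + R²) + g = R² + 2*g)
t(j) = 1/11 (t(j) = 1/((-1)² + 2*5) = 1/(1 + 10) = 1/11)
(4*4)*(t(6)/5 - 4) = (4*4)*((1/11)/5 - 4) = 16*((1/11)*(⅕) - 4) = 16*(1/55 - 4) = 16*(-219/55) = -3504/55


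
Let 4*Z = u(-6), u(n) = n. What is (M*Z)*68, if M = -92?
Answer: 9384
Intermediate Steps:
Z = -3/2 (Z = (1/4)*(-6) = -3/2 ≈ -1.5000)
(M*Z)*68 = -92*(-3/2)*68 = 138*68 = 9384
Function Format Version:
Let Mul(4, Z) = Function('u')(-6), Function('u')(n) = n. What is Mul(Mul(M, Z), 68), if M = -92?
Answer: 9384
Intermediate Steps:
Z = Rational(-3, 2) (Z = Mul(Rational(1, 4), -6) = Rational(-3, 2) ≈ -1.5000)
Mul(Mul(M, Z), 68) = Mul(Mul(-92, Rational(-3, 2)), 68) = Mul(138, 68) = 9384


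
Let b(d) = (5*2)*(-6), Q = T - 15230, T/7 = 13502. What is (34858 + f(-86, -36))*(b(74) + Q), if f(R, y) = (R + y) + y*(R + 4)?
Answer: 2985794112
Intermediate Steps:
T = 94514 (T = 7*13502 = 94514)
Q = 79284 (Q = 94514 - 15230 = 79284)
f(R, y) = R + y + y*(4 + R) (f(R, y) = (R + y) + y*(4 + R) = R + y + y*(4 + R))
b(d) = -60 (b(d) = 10*(-6) = -60)
(34858 + f(-86, -36))*(b(74) + Q) = (34858 + (-86 + 5*(-36) - 86*(-36)))*(-60 + 79284) = (34858 + (-86 - 180 + 3096))*79224 = (34858 + 2830)*79224 = 37688*79224 = 2985794112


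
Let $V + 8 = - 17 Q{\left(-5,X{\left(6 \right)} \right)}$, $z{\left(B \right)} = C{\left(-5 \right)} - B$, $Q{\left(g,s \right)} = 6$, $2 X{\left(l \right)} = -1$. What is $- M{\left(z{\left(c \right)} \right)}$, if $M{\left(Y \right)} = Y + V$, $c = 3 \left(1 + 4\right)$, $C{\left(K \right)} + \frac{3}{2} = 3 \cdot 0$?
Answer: $\frac{253}{2} \approx 126.5$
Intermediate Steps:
$X{\left(l \right)} = - \frac{1}{2}$ ($X{\left(l \right)} = \frac{1}{2} \left(-1\right) = - \frac{1}{2}$)
$C{\left(K \right)} = - \frac{3}{2}$ ($C{\left(K \right)} = - \frac{3}{2} + 3 \cdot 0 = - \frac{3}{2} + 0 = - \frac{3}{2}$)
$c = 15$ ($c = 3 \cdot 5 = 15$)
$z{\left(B \right)} = - \frac{3}{2} - B$
$V = -110$ ($V = -8 - 102 = -110$)
$M{\left(Y \right)} = -110 + Y$ ($M{\left(Y \right)} = Y - 110 = -110 + Y$)
$- M{\left(z{\left(c \right)} \right)} = - (-110 - \frac{33}{2}) = \left(-1\right) \left(- \frac{253}{2}\right) = \frac{253}{2}$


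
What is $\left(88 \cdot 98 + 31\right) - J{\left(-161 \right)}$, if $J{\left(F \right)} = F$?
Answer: $8816$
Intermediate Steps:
$\left(88 \cdot 98 + 31\right) - J{\left(-161 \right)} = \left(88 \cdot 98 + 31\right) - -161 = \left(8624 + 31\right) + 161 = 8655 + 161 = 8816$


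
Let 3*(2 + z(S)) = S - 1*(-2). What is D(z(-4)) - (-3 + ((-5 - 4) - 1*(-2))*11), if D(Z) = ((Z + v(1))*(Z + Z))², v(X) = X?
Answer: 12880/81 ≈ 159.01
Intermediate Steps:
z(S) = -4/3 + S/3 (z(S) = -2 + (S - 1*(-2))/3 = -2 + (S + 2)/3 = -2 + (2 + S)/3 = -2 + (⅔ + S/3) = -4/3 + S/3)
D(Z) = 4*Z²*(1 + Z)² (D(Z) = ((Z + 1)*(Z + Z))² = ((1 + Z)*(2*Z))² = (2*Z*(1 + Z))² = 4*Z²*(1 + Z)²)
D(z(-4)) - (-3 + ((-5 - 4) - 1*(-2))*11) = 4*(-4/3 + (⅓)*(-4))²*(1 + (-4/3 + (⅓)*(-4)))² - (-3 + ((-5 - 4) - 1*(-2))*11) = 4*(-4/3 - 4/3)²*(1 + (-4/3 - 4/3))² - (-3 + (-9 + 2)*11) = 4*(-8/3)²*(1 - 8/3)² - (-3 - 7*11) = 4*(64/9)*(-5/3)² - (-3 - 77) = 4*(64/9)*(25/9) - 1*(-80) = 6400/81 + 80 = 12880/81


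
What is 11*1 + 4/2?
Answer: 13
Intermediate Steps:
11*1 + 4/2 = 11 + 4*(½) = 11 + 2 = 13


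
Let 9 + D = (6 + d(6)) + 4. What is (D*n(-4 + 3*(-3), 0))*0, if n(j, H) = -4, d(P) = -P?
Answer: 0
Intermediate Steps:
D = -5 (D = -9 + ((6 - 1*6) + 4) = -9 + ((6 - 6) + 4) = -9 + (0 + 4) = -9 + 4 = -5)
(D*n(-4 + 3*(-3), 0))*0 = -5*(-4)*0 = 20*0 = 0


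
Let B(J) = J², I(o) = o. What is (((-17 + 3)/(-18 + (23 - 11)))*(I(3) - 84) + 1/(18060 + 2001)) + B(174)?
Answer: 603575308/20061 ≈ 30087.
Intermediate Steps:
(((-17 + 3)/(-18 + (23 - 11)))*(I(3) - 84) + 1/(18060 + 2001)) + B(174) = (((-17 + 3)/(-18 + (23 - 11)))*(3 - 84) + 1/(18060 + 2001)) + 174² = (-14/(-18 + 12)*(-81) + 1/20061) + 30276 = (-14/(-6)*(-81) + 1/20061) + 30276 = (-14*(-⅙)*(-81) + 1/20061) + 30276 = ((7/3)*(-81) + 1/20061) + 30276 = (-189 + 1/20061) + 30276 = -3791528/20061 + 30276 = 603575308/20061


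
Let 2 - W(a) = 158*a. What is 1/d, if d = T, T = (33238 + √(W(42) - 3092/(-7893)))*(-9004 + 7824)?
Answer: -131173767/5144776219555580 + 3*I*√45918904390/10289552439111160 ≈ -2.5496e-8 + 6.2477e-11*I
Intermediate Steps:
W(a) = 2 - 158*a
T = -39220840 - 1180*I*√45918904390/2631 (T = (33238 + √((2 - 158*42) - 3092/(-7893)))*(-9004 + 7824) = (33238 + √((2 - 6636) - 3092*(-1/7893)))*(-1180) = (33238 + √(-6634 + 3092/7893))*(-1180) = (33238 + √(-52359070/7893))*(-1180) = (33238 + I*√45918904390/2631)*(-1180) = -39220840 - 1180*I*√45918904390/2631 ≈ -3.9221e+7 - 96107.0*I)
d = -39220840 - 1180*I*√45918904390/2631 ≈ -3.9221e+7 - 96107.0*I
1/d = 1/(-39220840 - 1180*I*√45918904390/2631)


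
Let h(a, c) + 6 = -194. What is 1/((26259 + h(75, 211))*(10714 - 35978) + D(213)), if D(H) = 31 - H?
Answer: -1/658354758 ≈ -1.5189e-9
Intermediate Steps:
h(a, c) = -200 (h(a, c) = -6 - 194 = -200)
1/((26259 + h(75, 211))*(10714 - 35978) + D(213)) = 1/((26259 - 200)*(10714 - 35978) + (31 - 1*213)) = 1/(26059*(-25264) + (31 - 213)) = 1/(-658354576 - 182) = 1/(-658354758) = -1/658354758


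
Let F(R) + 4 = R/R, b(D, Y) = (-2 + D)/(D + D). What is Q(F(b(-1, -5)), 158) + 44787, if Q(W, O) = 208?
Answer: 44995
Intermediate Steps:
b(D, Y) = (-2 + D)/(2*D) (b(D, Y) = (-2 + D)/((2*D)) = (-2 + D)*(1/(2*D)) = (-2 + D)/(2*D))
F(R) = -3 (F(R) = -4 + R/R = -4 + 1 = -3)
Q(F(b(-1, -5)), 158) + 44787 = 208 + 44787 = 44995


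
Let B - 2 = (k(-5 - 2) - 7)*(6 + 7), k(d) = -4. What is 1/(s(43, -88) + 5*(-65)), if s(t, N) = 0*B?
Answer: -1/325 ≈ -0.0030769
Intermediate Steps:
B = -141 (B = 2 + (-4 - 7)*(6 + 7) = 2 - 11*13 = 2 - 143 = -141)
s(t, N) = 0 (s(t, N) = 0*(-141) = 0)
1/(s(43, -88) + 5*(-65)) = 1/(0 + 5*(-65)) = 1/(0 - 325) = 1/(-325) = -1/325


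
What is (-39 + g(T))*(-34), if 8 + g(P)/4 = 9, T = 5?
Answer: 1190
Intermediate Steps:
g(P) = 4 (g(P) = -32 + 4*9 = -32 + 36 = 4)
(-39 + g(T))*(-34) = (-39 + 4)*(-34) = -35*(-34) = 1190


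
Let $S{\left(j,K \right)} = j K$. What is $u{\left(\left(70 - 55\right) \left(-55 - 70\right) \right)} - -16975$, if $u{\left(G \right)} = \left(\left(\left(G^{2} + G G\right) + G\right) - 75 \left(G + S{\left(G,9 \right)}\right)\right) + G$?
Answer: $8450725$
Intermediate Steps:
$S{\left(j,K \right)} = K j$
$u{\left(G \right)} = - 748 G + 2 G^{2}$ ($u{\left(G \right)} = \left(\left(\left(G^{2} + G G\right) + G\right) - 75 \left(G + 9 G\right)\right) + G = \left(\left(\left(G^{2} + G^{2}\right) + G\right) - 75 \cdot 10 G\right) + G = \left(\left(2 G^{2} + G\right) - 750 G\right) + G = \left(\left(G + 2 G^{2}\right) - 750 G\right) + G = \left(- 749 G + 2 G^{2}\right) + G = - 748 G + 2 G^{2}$)
$u{\left(\left(70 - 55\right) \left(-55 - 70\right) \right)} - -16975 = 2 \left(70 - 55\right) \left(-55 - 70\right) \left(-374 + \left(70 - 55\right) \left(-55 - 70\right)\right) - -16975 = 2 \cdot 15 \left(-125\right) \left(-374 + 15 \left(-125\right)\right) + 16975 = 2 \left(-1875\right) \left(-374 - 1875\right) + 16975 = 2 \left(-1875\right) \left(-2249\right) + 16975 = 8433750 + 16975 = 8450725$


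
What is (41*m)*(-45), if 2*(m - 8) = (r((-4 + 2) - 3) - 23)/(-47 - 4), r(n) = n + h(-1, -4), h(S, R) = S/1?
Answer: -519675/34 ≈ -15285.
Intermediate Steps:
h(S, R) = S (h(S, R) = S*1 = S)
r(n) = -1 + n (r(n) = n - 1 = -1 + n)
m = 845/102 (m = 8 + (((-1 + ((-4 + 2) - 3)) - 23)/(-47 - 4))/2 = 8 + (((-1 + (-2 - 3)) - 23)/(-51))/2 = 8 + (((-1 - 5) - 23)*(-1/51))/2 = 8 + ((-6 - 23)*(-1/51))/2 = 8 + (-29*(-1/51))/2 = 8 + (½)*(29/51) = 8 + 29/102 = 845/102 ≈ 8.2843)
(41*m)*(-45) = (41*(845/102))*(-45) = (34645/102)*(-45) = -519675/34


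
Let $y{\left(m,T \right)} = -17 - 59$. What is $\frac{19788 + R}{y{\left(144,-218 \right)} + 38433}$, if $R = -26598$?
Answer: $- \frac{6810}{38357} \approx -0.17754$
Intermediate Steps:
$y{\left(m,T \right)} = -76$ ($y{\left(m,T \right)} = -17 - 59 = -76$)
$\frac{19788 + R}{y{\left(144,-218 \right)} + 38433} = \frac{19788 - 26598}{-76 + 38433} = - \frac{6810}{38357}$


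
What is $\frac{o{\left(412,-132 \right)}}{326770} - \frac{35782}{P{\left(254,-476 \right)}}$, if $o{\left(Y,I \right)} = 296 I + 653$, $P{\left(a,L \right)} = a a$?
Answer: $- \frac{1771390543}{2635236665} \approx -0.67219$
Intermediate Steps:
$P{\left(a,L \right)} = a^{2}$
$o{\left(Y,I \right)} = 653 + 296 I$
$\frac{o{\left(412,-132 \right)}}{326770} - \frac{35782}{P{\left(254,-476 \right)}} = \frac{653 + 296 \left(-132\right)}{326770} - \frac{35782}{254^{2}} = \left(653 - 39072\right) \frac{1}{326770} - \frac{35782}{64516} = \left(-38419\right) \frac{1}{326770} - \frac{17891}{32258} = - \frac{38419}{326770} - \frac{17891}{32258} = - \frac{1771390543}{2635236665}$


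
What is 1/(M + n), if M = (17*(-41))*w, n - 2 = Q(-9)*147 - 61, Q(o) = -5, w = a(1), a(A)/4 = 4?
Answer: -1/11946 ≈ -8.3710e-5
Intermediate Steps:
a(A) = 16 (a(A) = 4*4 = 16)
w = 16
n = -794 (n = 2 + (-5*147 - 61) = 2 + (-735 - 61) = 2 - 796 = -794)
M = -11152 (M = (17*(-41))*16 = -697*16 = -11152)
1/(M + n) = 1/(-11152 - 794) = 1/(-11946) = -1/11946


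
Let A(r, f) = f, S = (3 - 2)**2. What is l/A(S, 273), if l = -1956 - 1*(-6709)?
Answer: 679/39 ≈ 17.410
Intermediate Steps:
S = 1 (S = 1**2 = 1)
l = 4753 (l = -1956 + 6709 = 4753)
l/A(S, 273) = 4753/273 = 4753*(1/273) = 679/39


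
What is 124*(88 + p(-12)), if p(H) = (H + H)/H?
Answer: 11160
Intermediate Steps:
p(H) = 2 (p(H) = (2*H)/H = 2)
124*(88 + p(-12)) = 124*(88 + 2) = 124*90 = 11160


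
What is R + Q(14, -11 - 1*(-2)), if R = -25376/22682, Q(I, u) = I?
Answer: 146086/11341 ≈ 12.881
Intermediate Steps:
R = -12688/11341 (R = -25376*1/22682 = -12688/11341 ≈ -1.1188)
R + Q(14, -11 - 1*(-2)) = -12688/11341 + 14 = 146086/11341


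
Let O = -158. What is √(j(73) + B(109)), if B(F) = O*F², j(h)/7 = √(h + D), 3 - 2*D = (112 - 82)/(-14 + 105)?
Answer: √(-1268985848 + 26*√2462278)/26 ≈ 1370.1*I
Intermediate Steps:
D = 243/182 (D = 3/2 - (112 - 82)/(2*(-14 + 105)) = 3/2 - 15/91 = 243/182 ≈ 1.3352)
j(h) = 7*√(243/182 + h) (j(h) = 7*√(h + 243/182) = 7*√(243/182 + h))
B(F) = -158*F²
√(j(73) + B(109)) = √(√(44226 + 33124*73)/26 - 158*109²) = √(√(44226 + 2418052)/26 - 158*11881) = √(√2462278/26 - 1877198) = √(-1877198 + √2462278/26)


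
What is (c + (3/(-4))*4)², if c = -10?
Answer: 169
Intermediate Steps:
(c + (3/(-4))*4)² = (-10 + (3/(-4))*4)² = (-10 - ¼*3*4)² = (-10 - ¾*4)² = (-10 - 3)² = (-13)² = 169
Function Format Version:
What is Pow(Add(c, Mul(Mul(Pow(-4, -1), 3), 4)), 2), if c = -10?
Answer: 169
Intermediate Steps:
Pow(Add(c, Mul(Mul(Pow(-4, -1), 3), 4)), 2) = Pow(Add(-10, Mul(Mul(Pow(-4, -1), 3), 4)), 2) = Pow(Add(-10, Mul(Mul(Rational(-1, 4), 3), 4)), 2) = Pow(Add(-10, Mul(Rational(-3, 4), 4)), 2) = Pow(Add(-10, -3), 2) = Pow(-13, 2) = 169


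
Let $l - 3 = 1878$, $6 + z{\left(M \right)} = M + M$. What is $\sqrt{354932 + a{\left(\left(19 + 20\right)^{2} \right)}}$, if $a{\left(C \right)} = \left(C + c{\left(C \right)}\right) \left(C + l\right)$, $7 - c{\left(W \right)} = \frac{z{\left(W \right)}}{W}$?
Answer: $\frac{2 \sqrt{234335291}}{13} \approx 2355.1$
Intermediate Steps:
$z{\left(M \right)} = -6 + 2 M$ ($z{\left(M \right)} = -6 + \left(M + M\right) = -6 + 2 M$)
$l = 1881$ ($l = 3 + 1878 = 1881$)
$c{\left(W \right)} = 7 - \frac{-6 + 2 W}{W}$
$a{\left(C \right)} = \left(1881 + C\right) \left(5 + C + \frac{6}{C}\right)$ ($a{\left(C \right)} = \left(C + \left(5 + \frac{6}{C}\right)\right) \left(C + 1881\right) = \left(5 + C + \frac{6}{C}\right) \left(1881 + C\right) = \left(1881 + C\right) \left(5 + C + \frac{6}{C}\right)$)
$\sqrt{354932 + a{\left(\left(19 + 20\right)^{2} \right)}} = \sqrt{354932 + \left(9411 + \left(\left(19 + 20\right)^{2}\right)^{2} + 1886 \left(19 + 20\right)^{2} + \frac{11286}{\left(19 + 20\right)^{2}}\right)} = \sqrt{354932 + \left(9411 + \left(39^{2}\right)^{2} + 1886 \cdot 39^{2} + \frac{11286}{39^{2}}\right)} = \sqrt{354932 + \left(9411 + 1521^{2} + 1886 \cdot 1521 + \frac{11286}{1521}\right)} = \sqrt{354932 + \left(9411 + 2313441 + 2868606 + 11286 \cdot \frac{1}{1521}\right)} = \sqrt{354932 + \left(9411 + 2313441 + 2868606 + \frac{1254}{169}\right)} = \sqrt{354932 + \frac{877357656}{169}} = \sqrt{\frac{937341164}{169}} = \frac{2 \sqrt{234335291}}{13}$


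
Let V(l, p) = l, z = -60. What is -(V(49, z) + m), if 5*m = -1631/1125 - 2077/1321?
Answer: -359609449/7430625 ≈ -48.396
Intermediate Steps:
m = -4491176/7430625 (m = (-1631/1125 - 2077/1321)/5 = (⅕)*(-4491176/1486125) = -4491176/7430625 ≈ -0.60441)
-(V(49, z) + m) = -(49 - 4491176/7430625) = -1*359609449/7430625 = -359609449/7430625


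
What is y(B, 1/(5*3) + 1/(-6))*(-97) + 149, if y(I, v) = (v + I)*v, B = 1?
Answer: 15773/100 ≈ 157.73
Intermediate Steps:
y(I, v) = v*(I + v) (y(I, v) = (I + v)*v = v*(I + v))
y(B, 1/(5*3) + 1/(-6))*(-97) + 149 = ((1/(5*3) + 1/(-6))*(1 + (1/(5*3) + 1/(-6))))*(-97) + 149 = (((⅕)*(⅓) + 1*(-⅙))*(1 + ((⅕)*(⅓) + 1*(-⅙))))*(-97) + 149 = ((1/15 - ⅙)*(1 + (1/15 - ⅙)))*(-97) + 149 = -(1 - ⅒)/10*(-97) + 149 = -⅒*9/10*(-97) + 149 = -9/100*(-97) + 149 = 873/100 + 149 = 15773/100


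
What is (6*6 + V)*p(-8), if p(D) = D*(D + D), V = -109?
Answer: -9344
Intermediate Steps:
p(D) = 2*D² (p(D) = D*(2*D) = 2*D²)
(6*6 + V)*p(-8) = (6*6 - 109)*(2*(-8)²) = (36 - 109)*(2*64) = -73*128 = -9344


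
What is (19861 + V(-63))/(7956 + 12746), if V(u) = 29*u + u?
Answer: 17971/20702 ≈ 0.86808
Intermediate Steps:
V(u) = 30*u
(19861 + V(-63))/(7956 + 12746) = (19861 + 30*(-63))/(7956 + 12746) = (19861 - 1890)/20702 = 17971*(1/20702) = 17971/20702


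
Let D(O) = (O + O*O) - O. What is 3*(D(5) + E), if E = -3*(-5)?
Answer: 120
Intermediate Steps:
E = 15
D(O) = O² (D(O) = (O + O²) - O = O²)
3*(D(5) + E) = 3*(5² + 15) = 3*(25 + 15) = 3*40 = 120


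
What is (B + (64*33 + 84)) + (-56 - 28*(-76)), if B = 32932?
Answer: 37200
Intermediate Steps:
(B + (64*33 + 84)) + (-56 - 28*(-76)) = (32932 + (64*33 + 84)) + (-56 - 28*(-76)) = (32932 + (2112 + 84)) + (-56 + 2128) = (32932 + 2196) + 2072 = 35128 + 2072 = 37200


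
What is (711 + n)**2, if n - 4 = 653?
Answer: 1871424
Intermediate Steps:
n = 657 (n = 4 + 653 = 657)
(711 + n)**2 = (711 + 657)**2 = 1368**2 = 1871424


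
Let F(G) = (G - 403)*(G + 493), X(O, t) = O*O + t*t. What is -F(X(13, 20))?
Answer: -176292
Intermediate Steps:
X(O, t) = O² + t²
F(G) = (-403 + G)*(493 + G)
-F(X(13, 20)) = -(-198679 + (13² + 20²)² + 90*(13² + 20²)) = -(-198679 + (169 + 400)² + 90*(169 + 400)) = -(-198679 + 569² + 90*569) = -(-198679 + 323761 + 51210) = -1*176292 = -176292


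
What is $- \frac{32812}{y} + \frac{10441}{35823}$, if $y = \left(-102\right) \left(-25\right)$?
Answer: $- \frac{63822207}{5074925} \approx -12.576$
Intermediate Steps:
$y = 2550$
$- \frac{32812}{y} + \frac{10441}{35823} = - \frac{32812}{2550} + \frac{10441}{35823} = \left(-32812\right) \frac{1}{2550} + 10441 \cdot \frac{1}{35823} = - \frac{16406}{1275} + \frac{10441}{35823} = - \frac{63822207}{5074925}$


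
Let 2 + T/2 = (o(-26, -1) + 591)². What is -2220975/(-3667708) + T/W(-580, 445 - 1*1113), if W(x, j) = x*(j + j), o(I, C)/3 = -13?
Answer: 247256564627/177627098440 ≈ 1.3920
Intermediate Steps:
o(I, C) = -39 (o(I, C) = 3*(-13) = -39)
W(x, j) = 2*j*x (W(x, j) = x*(2*j) = 2*j*x)
T = 609404 (T = -4 + 2*(-39 + 591)² = -4 + 2*552² = -4 + 2*304704 = -4 + 609408 = 609404)
-2220975/(-3667708) + T/W(-580, 445 - 1*1113) = -2220975/(-3667708) + 609404/((2*(445 - 1*1113)*(-580))) = -2220975*(-1/3667708) + 609404/((2*(445 - 1113)*(-580))) = 2220975/3667708 + 609404/((2*(-668)*(-580))) = 2220975/3667708 + 609404/774880 = 2220975/3667708 + 609404*(1/774880) = 2220975/3667708 + 152351/193720 = 247256564627/177627098440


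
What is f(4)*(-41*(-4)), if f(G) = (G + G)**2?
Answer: 10496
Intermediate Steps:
f(G) = 4*G**2 (f(G) = (2*G)**2 = 4*G**2)
f(4)*(-41*(-4)) = (4*4**2)*(-41*(-4)) = (4*16)*164 = 64*164 = 10496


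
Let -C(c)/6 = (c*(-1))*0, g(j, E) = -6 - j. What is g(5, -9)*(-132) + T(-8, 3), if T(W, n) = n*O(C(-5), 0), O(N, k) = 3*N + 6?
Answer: 1470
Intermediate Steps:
C(c) = 0 (C(c) = -6*c*(-1)*0 = -6*(-c)*0 = -6*0 = 0)
O(N, k) = 6 + 3*N
T(W, n) = 6*n (T(W, n) = n*(6 + 3*0) = n*(6 + 0) = n*6 = 6*n)
g(5, -9)*(-132) + T(-8, 3) = (-6 - 1*5)*(-132) + 6*3 = (-6 - 5)*(-132) + 18 = -11*(-132) + 18 = 1452 + 18 = 1470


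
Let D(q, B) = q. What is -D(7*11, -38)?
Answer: -77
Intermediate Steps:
-D(7*11, -38) = -7*11 = -1*77 = -77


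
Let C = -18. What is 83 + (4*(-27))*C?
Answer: 2027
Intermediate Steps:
83 + (4*(-27))*C = 83 + (4*(-27))*(-18) = 83 - 108*(-18) = 83 + 1944 = 2027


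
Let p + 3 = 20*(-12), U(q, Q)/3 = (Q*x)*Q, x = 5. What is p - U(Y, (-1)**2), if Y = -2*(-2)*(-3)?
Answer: -258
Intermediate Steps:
Y = -12 (Y = 4*(-3) = -12)
U(q, Q) = 15*Q**2 (U(q, Q) = 3*((Q*5)*Q) = 3*((5*Q)*Q) = 3*(5*Q**2) = 15*Q**2)
p = -243 (p = -3 + 20*(-12) = -3 - 240 = -243)
p - U(Y, (-1)**2) = -243 - 15*((-1)**2)**2 = -243 - 15*1**2 = -243 - 15 = -258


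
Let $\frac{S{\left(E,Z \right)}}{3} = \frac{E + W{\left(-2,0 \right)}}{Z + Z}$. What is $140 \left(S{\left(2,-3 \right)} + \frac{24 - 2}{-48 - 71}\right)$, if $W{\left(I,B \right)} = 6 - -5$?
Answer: $- \frac{15910}{17} \approx -935.88$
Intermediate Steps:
$W{\left(I,B \right)} = 11$ ($W{\left(I,B \right)} = 6 + 5 = 11$)
$S{\left(E,Z \right)} = \frac{3 \left(11 + E\right)}{2 Z}$ ($S{\left(E,Z \right)} = 3 \frac{E + 11}{Z + Z} = 3 \frac{11 + E}{2 Z} = \frac{3 \left(11 + E\right)}{2 Z}$)
$140 \left(S{\left(2,-3 \right)} + \frac{24 - 2}{-48 - 71}\right) = 140 \left(\frac{3 \left(11 + 2\right)}{2 \left(-3\right)} + \frac{24 - 2}{-48 - 71}\right) = 140 \left(\frac{3}{2} \left(- \frac{1}{3}\right) 13 + \frac{22}{-119}\right) = 140 \left(- \frac{13}{2} + 22 \left(- \frac{1}{119}\right)\right) = 140 \left(- \frac{13}{2} - \frac{22}{119}\right) = 140 \left(- \frac{1591}{238}\right) = - \frac{15910}{17}$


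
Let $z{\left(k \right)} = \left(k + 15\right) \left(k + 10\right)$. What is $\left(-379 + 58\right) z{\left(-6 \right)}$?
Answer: $-11556$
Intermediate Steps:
$z{\left(k \right)} = \left(10 + k\right) \left(15 + k\right)$ ($z{\left(k \right)} = \left(15 + k\right) \left(10 + k\right) = \left(10 + k\right) \left(15 + k\right)$)
$\left(-379 + 58\right) z{\left(-6 \right)} = \left(-379 + 58\right) \left(150 + \left(-6\right)^{2} + 25 \left(-6\right)\right) = - 321 \left(150 + 36 - 150\right) = \left(-321\right) 36 = -11556$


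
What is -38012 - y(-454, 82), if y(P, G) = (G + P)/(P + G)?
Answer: -38013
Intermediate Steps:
y(P, G) = 1 (y(P, G) = (G + P)/(G + P) = 1)
-38012 - y(-454, 82) = -38012 - 1*1 = -38012 - 1 = -38013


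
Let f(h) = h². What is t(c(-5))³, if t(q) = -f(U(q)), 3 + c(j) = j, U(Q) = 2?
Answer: -64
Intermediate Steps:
c(j) = -3 + j
t(q) = -4 (t(q) = -1*2² = -1*4 = -4)
t(c(-5))³ = (-4)³ = -64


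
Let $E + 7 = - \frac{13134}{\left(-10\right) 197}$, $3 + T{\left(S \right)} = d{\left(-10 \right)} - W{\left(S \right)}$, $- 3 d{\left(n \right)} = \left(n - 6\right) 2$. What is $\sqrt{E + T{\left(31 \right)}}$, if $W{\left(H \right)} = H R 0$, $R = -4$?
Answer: $\frac{\sqrt{64037805}}{2955} \approx 2.7081$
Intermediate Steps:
$W{\left(H \right)} = 0$ ($W{\left(H \right)} = H \left(-4\right) 0 = - 4 H 0 = 0$)
$d{\left(n \right)} = 4 - \frac{2 n}{3}$ ($d{\left(n \right)} = - \frac{\left(n - 6\right) 2}{3} = - \frac{\left(-6 + n\right) 2}{3} = - \frac{-12 + 2 n}{3} = 4 - \frac{2 n}{3}$)
$T{\left(S \right)} = \frac{23}{3}$ ($T{\left(S \right)} = -3 + \left(\left(4 - - \frac{20}{3}\right) - 0\right) = -3 + \left(\left(4 + \frac{20}{3}\right) + 0\right) = -3 + \left(\frac{32}{3} + 0\right) = -3 + \frac{32}{3} = \frac{23}{3}$)
$E = - \frac{328}{985}$ ($E = -7 - \frac{13134}{\left(-10\right) 197} = -7 - \frac{13134}{-1970} = -7 - - \frac{6567}{985} = -7 + \frac{6567}{985} = - \frac{328}{985} \approx -0.33299$)
$\sqrt{E + T{\left(31 \right)}} = \sqrt{- \frac{328}{985} + \frac{23}{3}} = \sqrt{\frac{21671}{2955}} = \frac{\sqrt{64037805}}{2955}$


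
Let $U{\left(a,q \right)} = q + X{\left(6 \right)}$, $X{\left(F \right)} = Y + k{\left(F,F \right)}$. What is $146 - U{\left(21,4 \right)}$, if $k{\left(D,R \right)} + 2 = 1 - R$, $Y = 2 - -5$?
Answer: $142$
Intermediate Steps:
$Y = 7$ ($Y = 2 + 5 = 7$)
$k{\left(D,R \right)} = -1 - R$ ($k{\left(D,R \right)} = -2 - \left(-1 + R\right) = -1 - R$)
$X{\left(F \right)} = 6 - F$ ($X{\left(F \right)} = 7 - \left(1 + F\right) = 6 - F$)
$U{\left(a,q \right)} = q$ ($U{\left(a,q \right)} = q + \left(6 - 6\right) = q + 0 = q$)
$146 - U{\left(21,4 \right)} = 146 - 4 = 142$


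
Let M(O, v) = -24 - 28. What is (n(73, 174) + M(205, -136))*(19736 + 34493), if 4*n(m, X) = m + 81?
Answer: -1464183/2 ≈ -7.3209e+5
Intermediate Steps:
M(O, v) = -52
n(m, X) = 81/4 + m/4 (n(m, X) = (m + 81)/4 = (81 + m)/4 = 81/4 + m/4)
(n(73, 174) + M(205, -136))*(19736 + 34493) = ((81/4 + (¼)*73) - 52)*(19736 + 34493) = ((81/4 + 73/4) - 52)*54229 = (77/2 - 52)*54229 = -27/2*54229 = -1464183/2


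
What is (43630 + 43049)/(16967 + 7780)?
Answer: 28893/8249 ≈ 3.5026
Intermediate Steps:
(43630 + 43049)/(16967 + 7780) = 86679/24747 = 86679*(1/24747) = 28893/8249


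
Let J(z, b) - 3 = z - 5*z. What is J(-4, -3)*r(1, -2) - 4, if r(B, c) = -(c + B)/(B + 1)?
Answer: 11/2 ≈ 5.5000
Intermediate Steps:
J(z, b) = 3 - 4*z (J(z, b) = 3 + (z - 5*z) = 3 - 4*z)
r(B, c) = -(B + c)/(1 + B)
J(-4, -3)*r(1, -2) - 4 = (3 - 4*(-4))*((-1*1 - 1*(-2))/(1 + 1)) - 4 = (3 + 16)*((-1 + 2)/2) - 4 = 19*((½)*1) - 4 = 19*(½) - 4 = 19/2 - 4 = 11/2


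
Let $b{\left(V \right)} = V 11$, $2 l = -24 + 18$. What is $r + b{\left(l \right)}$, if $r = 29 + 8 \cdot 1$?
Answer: $4$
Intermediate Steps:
$l = -3$ ($l = \frac{-24 + 18}{2} = \frac{1}{2} \left(-6\right) = -3$)
$r = 37$ ($r = 29 + 8 = 37$)
$b{\left(V \right)} = 11 V$
$r + b{\left(l \right)} = 37 + 11 \left(-3\right) = 37 - 33 = 4$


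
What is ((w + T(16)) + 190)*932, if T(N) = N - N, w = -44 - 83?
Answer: 58716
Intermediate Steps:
w = -127
T(N) = 0
((w + T(16)) + 190)*932 = ((-127 + 0) + 190)*932 = (-127 + 190)*932 = 63*932 = 58716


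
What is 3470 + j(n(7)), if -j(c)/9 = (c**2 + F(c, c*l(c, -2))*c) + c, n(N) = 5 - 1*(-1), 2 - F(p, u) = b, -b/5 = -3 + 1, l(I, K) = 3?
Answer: 3524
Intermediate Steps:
b = 10 (b = -5*(-3 + 1) = -5*(-2) = 10)
F(p, u) = -8 (F(p, u) = 2 - 1*10 = 2 - 10 = -8)
n(N) = 6 (n(N) = 5 + 1 = 6)
j(c) = -9*c**2 + 63*c (j(c) = -9*((c**2 - 8*c) + c) = -9*(c**2 - 7*c) = -9*c**2 + 63*c)
3470 + j(n(7)) = 3470 + 9*6*(7 - 1*6) = 3470 + 9*6*(7 - 6) = 3470 + 9*6*1 = 3470 + 54 = 3524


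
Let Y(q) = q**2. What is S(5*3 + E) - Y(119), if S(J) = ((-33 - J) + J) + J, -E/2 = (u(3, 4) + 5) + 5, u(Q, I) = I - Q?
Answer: -14201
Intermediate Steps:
E = -22 (E = -2*(((4 - 1*3) + 5) + 5) = -2*(((4 - 3) + 5) + 5) = -2*((1 + 5) + 5) = -2*(6 + 5) = -2*11 = -22)
S(J) = -33 + J
S(5*3 + E) - Y(119) = (-33 + (5*3 - 22)) - 1*119**2 = (-33 + (15 - 22)) - 1*14161 = (-33 - 7) - 14161 = -40 - 14161 = -14201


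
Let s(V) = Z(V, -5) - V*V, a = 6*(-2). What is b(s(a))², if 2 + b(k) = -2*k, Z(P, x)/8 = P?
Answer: 228484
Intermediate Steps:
a = -12
Z(P, x) = 8*P
s(V) = -V² + 8*V (s(V) = 8*V - V*V = 8*V - V² = -V² + 8*V)
b(k) = -2 - 2*k
b(s(a))² = (-2 - (-24)*(8 - 1*(-12)))² = (-2 - (-24)*(8 + 12))² = (-2 - (-24)*20)² = (-2 - 2*(-240))² = (-2 + 480)² = 478² = 228484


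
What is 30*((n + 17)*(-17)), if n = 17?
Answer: -17340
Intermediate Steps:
30*((n + 17)*(-17)) = 30*((17 + 17)*(-17)) = 30*(34*(-17)) = 30*(-578) = -17340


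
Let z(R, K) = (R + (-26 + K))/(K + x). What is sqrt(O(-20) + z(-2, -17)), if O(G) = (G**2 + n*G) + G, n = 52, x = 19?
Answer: I*sqrt(2730)/2 ≈ 26.125*I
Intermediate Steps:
O(G) = G**2 + 53*G (O(G) = (G**2 + 52*G) + G = G**2 + 53*G)
z(R, K) = (-26 + K + R)/(19 + K) (z(R, K) = (R + (-26 + K))/(K + 19) = (-26 + K + R)/(19 + K))
sqrt(O(-20) + z(-2, -17)) = sqrt(-20*(53 - 20) + (-26 - 17 - 2)/(19 - 17)) = sqrt(-20*33 - 45/2) = sqrt(-660 + (1/2)*(-45)) = sqrt(-660 - 45/2) = sqrt(-1365/2) = I*sqrt(2730)/2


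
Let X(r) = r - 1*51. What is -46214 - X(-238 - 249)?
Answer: -45676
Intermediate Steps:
X(r) = -51 + r (X(r) = r - 51 = -51 + r)
-46214 - X(-238 - 249) = -46214 - (-51 + (-238 - 249)) = -46214 - (-51 - 487) = -46214 - 1*(-538) = -46214 + 538 = -45676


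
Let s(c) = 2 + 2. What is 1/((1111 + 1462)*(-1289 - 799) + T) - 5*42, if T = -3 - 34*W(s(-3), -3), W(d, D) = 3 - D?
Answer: -1128252511/5372631 ≈ -210.00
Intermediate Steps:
s(c) = 4
T = -207 (T = -3 - 34*(3 - 1*(-3)) = -3 - 34*(3 + 3) = -3 - 34*6 = -3 - 204 = -207)
1/((1111 + 1462)*(-1289 - 799) + T) - 5*42 = 1/((1111 + 1462)*(-1289 - 799) - 207) - 5*42 = 1/(2573*(-2088) - 207) - 1*210 = 1/(-5372424 - 207) - 210 = 1/(-5372631) - 210 = -1/5372631 - 210 = -1128252511/5372631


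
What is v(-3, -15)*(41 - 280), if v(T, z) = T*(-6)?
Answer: -4302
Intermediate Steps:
v(T, z) = -6*T
v(-3, -15)*(41 - 280) = (-6*(-3))*(41 - 280) = 18*(-239) = -4302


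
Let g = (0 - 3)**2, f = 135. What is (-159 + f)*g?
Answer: -216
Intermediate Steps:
g = 9 (g = (-3)**2 = 9)
(-159 + f)*g = (-159 + 135)*9 = -24*9 = -216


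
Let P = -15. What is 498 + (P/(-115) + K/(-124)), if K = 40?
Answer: 354937/713 ≈ 497.81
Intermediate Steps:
498 + (P/(-115) + K/(-124)) = 498 + (-15/(-115) + 40/(-124)) = 498 + (-15*(-1/115) + 40*(-1/124)) = 498 + (3/23 - 10/31) = 498 - 137/713 = 354937/713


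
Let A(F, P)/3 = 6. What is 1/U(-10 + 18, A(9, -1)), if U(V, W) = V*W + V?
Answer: 1/152 ≈ 0.0065789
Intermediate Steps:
A(F, P) = 18 (A(F, P) = 3*6 = 18)
U(V, W) = V + V*W
1/U(-10 + 18, A(9, -1)) = 1/((-10 + 18)*(1 + 18)) = 1/(8*19) = 1/152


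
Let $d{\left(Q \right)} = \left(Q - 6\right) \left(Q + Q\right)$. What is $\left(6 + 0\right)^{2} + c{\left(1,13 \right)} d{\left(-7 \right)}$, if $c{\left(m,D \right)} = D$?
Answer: $2402$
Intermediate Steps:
$d{\left(Q \right)} = 2 Q \left(-6 + Q\right)$ ($d{\left(Q \right)} = \left(-6 + Q\right) 2 Q = 2 Q \left(-6 + Q\right)$)
$\left(6 + 0\right)^{2} + c{\left(1,13 \right)} d{\left(-7 \right)} = \left(6 + 0\right)^{2} + 13 \cdot 2 \left(-7\right) \left(-6 - 7\right) = 6^{2} + 13 \cdot 2 \left(-7\right) \left(-13\right) = 36 + 13 \cdot 182 = 36 + 2366 = 2402$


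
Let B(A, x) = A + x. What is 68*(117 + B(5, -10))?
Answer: 7616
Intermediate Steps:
68*(117 + B(5, -10)) = 68*(117 + (5 - 10)) = 68*(117 - 5) = 68*112 = 7616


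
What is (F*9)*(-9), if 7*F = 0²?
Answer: 0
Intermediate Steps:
F = 0 (F = (⅐)*0² = (⅐)*0 = 0)
(F*9)*(-9) = (0*9)*(-9) = 0*(-9) = 0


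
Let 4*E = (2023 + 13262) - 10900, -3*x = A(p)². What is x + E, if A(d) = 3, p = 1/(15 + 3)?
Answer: 4373/4 ≈ 1093.3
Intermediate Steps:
p = 1/18 ≈ 0.055556
x = -3 (x = -⅓*3² = -⅓*9 = -3)
E = 4385/4 (E = ((2023 + 13262) - 10900)/4 = (15285 - 10900)/4 = (¼)*4385 = 4385/4 ≈ 1096.3)
x + E = -3 + 4385/4 = 4373/4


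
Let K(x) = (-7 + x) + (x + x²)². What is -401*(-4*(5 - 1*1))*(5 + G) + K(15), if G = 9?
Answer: 147432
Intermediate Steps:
K(x) = -7 + x + (x + x²)²
-401*(-4*(5 - 1*1))*(5 + G) + K(15) = -401*(-4*(5 - 1*1))*(5 + 9) + (-7 + 15 + 15²*(1 + 15)²) = -401*(-4*(5 - 1))*14 + (-7 + 15 + 225*16²) = -401*(-4*4)*14 + (-7 + 15 + 225*256) = -(-6416)*14 + (-7 + 15 + 57600) = -401*(-224) + 57608 = 89824 + 57608 = 147432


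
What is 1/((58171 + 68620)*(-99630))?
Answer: -1/12632187330 ≈ -7.9163e-11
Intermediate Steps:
1/((58171 + 68620)*(-99630)) = -1/99630/126791 = (1/126791)*(-1/99630) = -1/12632187330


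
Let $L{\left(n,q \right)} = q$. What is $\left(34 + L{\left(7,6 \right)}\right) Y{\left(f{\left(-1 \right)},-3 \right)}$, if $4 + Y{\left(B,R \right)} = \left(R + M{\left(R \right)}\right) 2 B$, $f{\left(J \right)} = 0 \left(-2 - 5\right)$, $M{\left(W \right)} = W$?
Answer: $-160$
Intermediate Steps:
$f{\left(J \right)} = 0$ ($f{\left(J \right)} = 0 \left(-7\right) = 0$)
$Y{\left(B,R \right)} = -4 + 4 B R$ ($Y{\left(B,R \right)} = -4 + \left(R + R\right) 2 B = -4 + 2 R 2 B = -4 + 4 B R$)
$\left(34 + L{\left(7,6 \right)}\right) Y{\left(f{\left(-1 \right)},-3 \right)} = \left(34 + 6\right) \left(-4 + 4 \cdot 0 \left(-3\right)\right) = 40 \left(-4 + 0\right) = 40 \left(-4\right) = -160$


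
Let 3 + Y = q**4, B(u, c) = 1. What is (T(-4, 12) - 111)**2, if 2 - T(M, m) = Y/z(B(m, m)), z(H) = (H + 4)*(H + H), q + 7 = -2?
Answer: 14622976/25 ≈ 5.8492e+5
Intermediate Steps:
q = -9 (q = -7 - 2 = -9)
z(H) = 2*H*(4 + H) (z(H) = (4 + H)*(2*H) = 2*H*(4 + H))
Y = 6558 (Y = -3 + (-9)**4 = -3 + 6561 = 6558)
T(M, m) = -3269/5 (T(M, m) = 2 - 6558/(2*1*(4 + 1)) = 2 - 6558/(2*1*5) = 2 - 6558/10 = 2 - 1*3279/5 = 2 - 3279/5 = -3269/5)
(T(-4, 12) - 111)**2 = (-3269/5 - 111)**2 = (-3824/5)**2 = 14622976/25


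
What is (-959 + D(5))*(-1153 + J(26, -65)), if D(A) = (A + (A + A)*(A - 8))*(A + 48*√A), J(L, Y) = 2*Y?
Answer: 1390772 + 1539600*√5 ≈ 4.8334e+6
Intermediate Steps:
D(A) = (A + 48*√A)*(A + 2*A*(-8 + A)) (D(A) = (A + (2*A)*(-8 + A))*(A + 48*√A) = (A + 2*A*(-8 + A))*(A + 48*√A) = (A + 48*√A)*(A + 2*A*(-8 + A)))
(-959 + D(5))*(-1153 + J(26, -65)) = (-959 + (-3600*√5 - 15*5² + 2*5³ + 96*5^(5/2)))*(-1153 + 2*(-65)) = (-959 + (-3600*√5 - 15*25 + 2*125 + 96*(25*√5)))*(-1153 - 130) = (-959 + (-3600*√5 - 375 + 250 + 2400*√5))*(-1283) = (-959 + (-125 - 1200*√5))*(-1283) = (-1084 - 1200*√5)*(-1283) = 1390772 + 1539600*√5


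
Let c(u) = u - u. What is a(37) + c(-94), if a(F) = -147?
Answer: -147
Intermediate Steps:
c(u) = 0
a(37) + c(-94) = -147 + 0 = -147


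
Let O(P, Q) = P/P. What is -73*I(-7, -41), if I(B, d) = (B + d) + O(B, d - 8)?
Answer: 3431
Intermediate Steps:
O(P, Q) = 1
I(B, d) = 1 + B + d (I(B, d) = (B + d) + 1 = 1 + B + d)
-73*I(-7, -41) = -73*(1 - 7 - 41) = -73*(-47) = 3431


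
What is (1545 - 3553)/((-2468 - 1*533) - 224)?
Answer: 2008/3225 ≈ 0.62264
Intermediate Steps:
(1545 - 3553)/((-2468 - 1*533) - 224) = -2008/((-2468 - 533) - 224) = -2008/(-3001 - 224) = -2008/(-3225) = -2008*(-1/3225) = 2008/3225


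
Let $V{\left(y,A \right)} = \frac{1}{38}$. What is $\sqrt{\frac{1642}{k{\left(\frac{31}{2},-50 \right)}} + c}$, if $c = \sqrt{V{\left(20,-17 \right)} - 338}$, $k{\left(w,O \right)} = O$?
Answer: $\frac{\sqrt{-1185524 + 2850 i \sqrt{54226}}}{190} \approx 1.5485 + 5.9361 i$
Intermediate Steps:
$V{\left(y,A \right)} = \frac{1}{38}$
$c = \frac{3 i \sqrt{54226}}{38}$ ($c = \sqrt{\frac{1}{38} - 338} = \sqrt{- \frac{12843}{38}} = \frac{3 i \sqrt{54226}}{38} \approx 18.384 i$)
$\sqrt{\frac{1642}{k{\left(\frac{31}{2},-50 \right)}} + c} = \sqrt{\frac{1642}{-50} + \frac{3 i \sqrt{54226}}{38}} = \sqrt{1642 \left(- \frac{1}{50}\right) + \frac{3 i \sqrt{54226}}{38}} = \sqrt{- \frac{821}{25} + \frac{3 i \sqrt{54226}}{38}}$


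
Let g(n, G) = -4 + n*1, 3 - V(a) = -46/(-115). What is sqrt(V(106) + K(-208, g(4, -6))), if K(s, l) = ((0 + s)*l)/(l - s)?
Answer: sqrt(65)/5 ≈ 1.6125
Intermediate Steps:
V(a) = 13/5 (V(a) = 3 - (-46)/(-115) = 3 - (-46)*(-1)/115 = 3 - 1*2/5 = 3 - 2/5 = 13/5)
g(n, G) = -4 + n
K(s, l) = l*s/(l - s) (K(s, l) = (s*l)/(l - s) = (l*s)/(l - s) = l*s/(l - s))
sqrt(V(106) + K(-208, g(4, -6))) = sqrt(13/5 + (-4 + 4)*(-208)/((-4 + 4) - 1*(-208))) = sqrt(13/5 + 0*(-208)/(0 + 208)) = sqrt(13/5 + 0*(-208)/208) = sqrt(13/5 + 0*(-208)*(1/208)) = sqrt(13/5 + 0) = sqrt(13/5) = sqrt(65)/5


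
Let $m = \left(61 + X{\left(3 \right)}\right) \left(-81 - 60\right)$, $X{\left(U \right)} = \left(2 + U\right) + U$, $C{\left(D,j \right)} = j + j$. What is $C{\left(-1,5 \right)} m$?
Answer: $-97290$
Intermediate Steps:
$C{\left(D,j \right)} = 2 j$
$X{\left(U \right)} = 2 + 2 U$
$m = -9729$ ($m = \left(61 + \left(2 + 2 \cdot 3\right)\right) \left(-81 - 60\right) = \left(61 + \left(2 + 6\right)\right) \left(-141\right) = \left(61 + 8\right) \left(-141\right) = 69 \left(-141\right) = -9729$)
$C{\left(-1,5 \right)} m = 2 \cdot 5 \left(-9729\right) = 10 \left(-9729\right) = -97290$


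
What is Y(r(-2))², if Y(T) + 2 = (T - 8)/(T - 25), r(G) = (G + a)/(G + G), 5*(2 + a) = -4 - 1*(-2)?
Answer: 167281/57121 ≈ 2.9285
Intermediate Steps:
a = -12/5 (a = -2 + (-4 - 1*(-2))/5 = -2 + (-4 + 2)/5 = -2 + (⅕)*(-2) = -2 - ⅖ = -12/5 ≈ -2.4000)
r(G) = (-12/5 + G)/(2*G) (r(G) = (G - 12/5)/(G + G) = (-12/5 + G)/((2*G)) = (-12/5 + G)*(1/(2*G)) = (-12/5 + G)/(2*G))
Y(T) = -2 + (-8 + T)/(-25 + T) (Y(T) = -2 + (T - 8)/(T - 25) = -2 + (-8 + T)/(-25 + T))
Y(r(-2))² = ((42 - (-12 + 5*(-2))/(10*(-2)))/(-25 + (⅒)*(-12 + 5*(-2))/(-2)))² = ((42 - (-1)*(-12 - 10)/(10*2))/(-25 + (⅒)*(-½)*(-12 - 10)))² = ((42 - (-1)*(-22)/(10*2))/(-25 + (⅒)*(-½)*(-22)))² = ((42 - 1*11/10)/(-25 + 11/10))² = ((42 - 11/10)/(-239/10))² = (-10/239*409/10)² = (-409/239)² = 167281/57121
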